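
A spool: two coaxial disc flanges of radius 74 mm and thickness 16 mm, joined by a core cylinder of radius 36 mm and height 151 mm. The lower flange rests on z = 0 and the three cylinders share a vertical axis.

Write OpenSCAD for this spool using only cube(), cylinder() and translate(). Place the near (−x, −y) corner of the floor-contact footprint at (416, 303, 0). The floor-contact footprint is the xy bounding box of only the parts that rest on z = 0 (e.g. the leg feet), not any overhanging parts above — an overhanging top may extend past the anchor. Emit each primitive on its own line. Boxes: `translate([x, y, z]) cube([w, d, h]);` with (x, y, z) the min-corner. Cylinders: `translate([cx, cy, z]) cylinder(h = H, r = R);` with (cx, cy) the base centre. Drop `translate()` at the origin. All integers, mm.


translate([490, 377, 0]) cylinder(h = 16, r = 74);
translate([490, 377, 16]) cylinder(h = 151, r = 36);
translate([490, 377, 167]) cylinder(h = 16, r = 74);


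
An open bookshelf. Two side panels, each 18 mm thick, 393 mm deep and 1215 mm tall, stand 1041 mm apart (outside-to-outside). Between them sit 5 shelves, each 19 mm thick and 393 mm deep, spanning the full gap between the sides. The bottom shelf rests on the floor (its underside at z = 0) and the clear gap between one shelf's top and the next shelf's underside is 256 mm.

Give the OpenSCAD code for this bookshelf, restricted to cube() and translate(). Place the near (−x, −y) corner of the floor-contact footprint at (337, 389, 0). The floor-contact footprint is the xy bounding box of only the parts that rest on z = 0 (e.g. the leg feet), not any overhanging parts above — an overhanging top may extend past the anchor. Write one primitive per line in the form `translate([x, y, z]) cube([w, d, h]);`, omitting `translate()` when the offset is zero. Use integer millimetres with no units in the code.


translate([337, 389, 0]) cube([18, 393, 1215]);
translate([1360, 389, 0]) cube([18, 393, 1215]);
translate([355, 389, 0]) cube([1005, 393, 19]);
translate([355, 389, 275]) cube([1005, 393, 19]);
translate([355, 389, 550]) cube([1005, 393, 19]);
translate([355, 389, 825]) cube([1005, 393, 19]);
translate([355, 389, 1100]) cube([1005, 393, 19]);


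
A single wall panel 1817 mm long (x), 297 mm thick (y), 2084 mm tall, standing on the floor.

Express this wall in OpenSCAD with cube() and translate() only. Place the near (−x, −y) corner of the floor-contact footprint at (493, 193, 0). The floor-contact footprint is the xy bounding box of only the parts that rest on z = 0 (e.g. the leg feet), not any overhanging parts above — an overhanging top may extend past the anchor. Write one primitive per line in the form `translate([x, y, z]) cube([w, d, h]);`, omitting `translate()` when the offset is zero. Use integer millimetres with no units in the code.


translate([493, 193, 0]) cube([1817, 297, 2084]);


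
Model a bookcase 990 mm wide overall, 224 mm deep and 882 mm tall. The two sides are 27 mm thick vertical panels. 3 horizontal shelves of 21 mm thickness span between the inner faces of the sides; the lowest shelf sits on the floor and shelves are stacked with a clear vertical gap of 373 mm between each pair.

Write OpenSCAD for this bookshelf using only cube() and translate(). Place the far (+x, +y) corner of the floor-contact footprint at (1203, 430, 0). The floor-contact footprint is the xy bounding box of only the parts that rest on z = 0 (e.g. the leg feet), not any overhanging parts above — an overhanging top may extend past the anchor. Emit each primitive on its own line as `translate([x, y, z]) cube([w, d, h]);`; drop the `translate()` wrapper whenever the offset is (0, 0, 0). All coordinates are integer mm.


translate([213, 206, 0]) cube([27, 224, 882]);
translate([1176, 206, 0]) cube([27, 224, 882]);
translate([240, 206, 0]) cube([936, 224, 21]);
translate([240, 206, 394]) cube([936, 224, 21]);
translate([240, 206, 788]) cube([936, 224, 21]);


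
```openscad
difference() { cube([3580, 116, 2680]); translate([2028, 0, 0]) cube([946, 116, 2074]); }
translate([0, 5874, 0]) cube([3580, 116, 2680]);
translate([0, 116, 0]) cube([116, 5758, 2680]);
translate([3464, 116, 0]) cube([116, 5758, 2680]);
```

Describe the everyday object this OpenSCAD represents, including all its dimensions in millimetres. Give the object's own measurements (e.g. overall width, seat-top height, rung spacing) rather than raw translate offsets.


A single room: four walls, each 2680 mm tall and 116 mm thick, enclosing an outside footprint 3580×5990 mm (x × y), no floor or roof. The front and back walls (−y and +y sides) run the full x-width; the side walls fit between their inner faces. A door opening 946 mm wide and 2074 mm tall is cut through the front wall from the floor up, its −x edge 2028 mm from the wall's −x end.


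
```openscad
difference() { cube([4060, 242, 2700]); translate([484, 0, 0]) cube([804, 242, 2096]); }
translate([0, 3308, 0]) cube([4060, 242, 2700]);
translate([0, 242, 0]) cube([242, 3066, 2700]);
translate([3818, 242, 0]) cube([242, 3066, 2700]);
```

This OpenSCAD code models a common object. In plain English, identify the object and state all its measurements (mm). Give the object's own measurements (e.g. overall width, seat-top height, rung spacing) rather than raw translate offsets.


A single room: four walls, each 2700 mm tall and 242 mm thick, enclosing an outside footprint 4060×3550 mm (x × y), no floor or roof. The front and back walls (−y and +y sides) run the full x-width; the side walls fit between their inner faces. A door opening 804 mm wide and 2096 mm tall is cut through the front wall from the floor up, its −x edge 484 mm from the wall's −x end.


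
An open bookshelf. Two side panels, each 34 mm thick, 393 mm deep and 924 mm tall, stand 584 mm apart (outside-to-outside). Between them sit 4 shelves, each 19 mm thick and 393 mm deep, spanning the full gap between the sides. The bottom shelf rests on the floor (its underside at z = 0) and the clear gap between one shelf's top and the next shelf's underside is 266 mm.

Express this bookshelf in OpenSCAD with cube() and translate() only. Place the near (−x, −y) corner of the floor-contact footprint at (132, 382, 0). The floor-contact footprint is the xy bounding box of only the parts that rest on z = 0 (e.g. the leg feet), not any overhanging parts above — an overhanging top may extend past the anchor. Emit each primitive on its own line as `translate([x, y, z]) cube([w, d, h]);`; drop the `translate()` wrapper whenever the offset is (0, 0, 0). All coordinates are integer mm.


translate([132, 382, 0]) cube([34, 393, 924]);
translate([682, 382, 0]) cube([34, 393, 924]);
translate([166, 382, 0]) cube([516, 393, 19]);
translate([166, 382, 285]) cube([516, 393, 19]);
translate([166, 382, 570]) cube([516, 393, 19]);
translate([166, 382, 855]) cube([516, 393, 19]);


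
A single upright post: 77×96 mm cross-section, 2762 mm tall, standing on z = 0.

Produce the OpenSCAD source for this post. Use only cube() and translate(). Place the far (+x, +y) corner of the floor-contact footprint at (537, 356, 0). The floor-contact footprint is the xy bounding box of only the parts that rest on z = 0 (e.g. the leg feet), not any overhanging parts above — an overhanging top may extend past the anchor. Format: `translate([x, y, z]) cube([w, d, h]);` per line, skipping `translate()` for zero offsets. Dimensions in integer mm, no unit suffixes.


translate([460, 260, 0]) cube([77, 96, 2762]);


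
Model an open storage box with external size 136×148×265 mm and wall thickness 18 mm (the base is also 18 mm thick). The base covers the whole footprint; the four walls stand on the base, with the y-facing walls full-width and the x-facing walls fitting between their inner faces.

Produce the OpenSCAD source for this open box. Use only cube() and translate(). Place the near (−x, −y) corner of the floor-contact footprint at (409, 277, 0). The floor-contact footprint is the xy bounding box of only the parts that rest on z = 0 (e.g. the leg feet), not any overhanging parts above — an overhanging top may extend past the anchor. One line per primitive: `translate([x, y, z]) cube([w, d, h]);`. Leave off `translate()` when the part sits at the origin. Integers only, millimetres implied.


translate([409, 277, 0]) cube([136, 148, 18]);
translate([409, 277, 18]) cube([136, 18, 247]);
translate([409, 407, 18]) cube([136, 18, 247]);
translate([409, 295, 18]) cube([18, 112, 247]);
translate([527, 295, 18]) cube([18, 112, 247]);


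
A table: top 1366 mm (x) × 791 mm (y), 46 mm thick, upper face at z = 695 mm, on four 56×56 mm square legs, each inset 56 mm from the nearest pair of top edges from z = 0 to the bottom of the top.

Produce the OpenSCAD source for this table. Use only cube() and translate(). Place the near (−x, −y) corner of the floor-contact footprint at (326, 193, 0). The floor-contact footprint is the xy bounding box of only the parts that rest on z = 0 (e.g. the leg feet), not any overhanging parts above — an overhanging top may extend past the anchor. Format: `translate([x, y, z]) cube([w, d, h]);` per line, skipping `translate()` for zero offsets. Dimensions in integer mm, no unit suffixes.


// leg_h = 695 - 46 = 649
translate([270, 137, 649]) cube([1366, 791, 46]);
translate([326, 193, 0]) cube([56, 56, 649]);
translate([1524, 193, 0]) cube([56, 56, 649]);
translate([326, 816, 0]) cube([56, 56, 649]);
translate([1524, 816, 0]) cube([56, 56, 649]);


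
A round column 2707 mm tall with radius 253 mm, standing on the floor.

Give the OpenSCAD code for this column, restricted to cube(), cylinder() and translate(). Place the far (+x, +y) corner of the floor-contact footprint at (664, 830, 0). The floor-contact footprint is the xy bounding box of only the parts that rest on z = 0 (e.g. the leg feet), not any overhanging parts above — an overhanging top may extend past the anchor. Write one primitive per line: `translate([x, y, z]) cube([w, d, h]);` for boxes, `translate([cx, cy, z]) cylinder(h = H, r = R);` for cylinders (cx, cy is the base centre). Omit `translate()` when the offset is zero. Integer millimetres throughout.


translate([411, 577, 0]) cylinder(h = 2707, r = 253);


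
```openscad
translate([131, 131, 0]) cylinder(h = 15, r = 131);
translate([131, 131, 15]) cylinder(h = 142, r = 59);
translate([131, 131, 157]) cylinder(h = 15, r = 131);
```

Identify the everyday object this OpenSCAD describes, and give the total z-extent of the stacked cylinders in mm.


A spool. The overall height is 172 mm.

Three coaxial cylinders, large–small–large — a spool. Two 15 mm flanges and a 142 mm core give 15 + 142 + 15 = 172 mm.


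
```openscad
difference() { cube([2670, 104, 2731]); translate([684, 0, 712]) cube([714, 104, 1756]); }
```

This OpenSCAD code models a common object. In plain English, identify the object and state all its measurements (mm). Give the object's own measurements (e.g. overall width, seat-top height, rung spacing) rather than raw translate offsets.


A wall 2670 mm long (x), 104 mm thick (y), 2731 mm tall, with a rectangular window opening cut through it. The opening is 714 mm wide and 1756 mm tall; its sill is at z = 712 mm and its near (−x) edge is 684 mm from the wall's −x end. The opening passes through the full wall thickness.


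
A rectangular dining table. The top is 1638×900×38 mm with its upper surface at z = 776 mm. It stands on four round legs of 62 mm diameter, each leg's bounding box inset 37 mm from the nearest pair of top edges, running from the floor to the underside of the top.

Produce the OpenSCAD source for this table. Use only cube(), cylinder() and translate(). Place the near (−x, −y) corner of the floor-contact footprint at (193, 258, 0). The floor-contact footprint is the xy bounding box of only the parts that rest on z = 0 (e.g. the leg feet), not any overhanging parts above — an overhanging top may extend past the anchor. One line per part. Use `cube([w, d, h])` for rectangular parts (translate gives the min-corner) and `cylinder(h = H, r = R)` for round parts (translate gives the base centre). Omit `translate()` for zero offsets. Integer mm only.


// leg_h = 776 - 38 = 738
translate([156, 221, 738]) cube([1638, 900, 38]);
translate([224, 289, 0]) cylinder(h = 738, r = 31);
translate([1726, 289, 0]) cylinder(h = 738, r = 31);
translate([224, 1053, 0]) cylinder(h = 738, r = 31);
translate([1726, 1053, 0]) cylinder(h = 738, r = 31);


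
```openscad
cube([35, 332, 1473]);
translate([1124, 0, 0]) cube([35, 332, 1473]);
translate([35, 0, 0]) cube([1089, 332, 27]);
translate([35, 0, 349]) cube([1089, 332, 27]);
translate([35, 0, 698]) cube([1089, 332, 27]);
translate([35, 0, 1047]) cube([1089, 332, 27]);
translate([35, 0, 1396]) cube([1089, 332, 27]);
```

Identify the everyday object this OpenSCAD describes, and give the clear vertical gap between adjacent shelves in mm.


A bookshelf. The clear shelf gap is 322 mm.

Two tall side panels with 5 horizontal boards between them — a bookshelf. The first two shelf undersides are at z = 0 and z = 349; with shelf thickness 27, the clear gap is 349 − 0 − 27 = 322 mm.


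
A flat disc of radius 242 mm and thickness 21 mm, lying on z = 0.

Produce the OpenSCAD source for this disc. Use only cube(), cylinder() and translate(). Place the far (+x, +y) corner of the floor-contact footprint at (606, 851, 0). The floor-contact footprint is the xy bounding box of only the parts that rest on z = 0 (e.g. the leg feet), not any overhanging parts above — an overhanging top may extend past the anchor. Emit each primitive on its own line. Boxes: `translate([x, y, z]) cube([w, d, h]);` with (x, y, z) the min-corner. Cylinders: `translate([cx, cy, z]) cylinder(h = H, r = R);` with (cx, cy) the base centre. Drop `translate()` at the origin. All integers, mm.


translate([364, 609, 0]) cylinder(h = 21, r = 242);


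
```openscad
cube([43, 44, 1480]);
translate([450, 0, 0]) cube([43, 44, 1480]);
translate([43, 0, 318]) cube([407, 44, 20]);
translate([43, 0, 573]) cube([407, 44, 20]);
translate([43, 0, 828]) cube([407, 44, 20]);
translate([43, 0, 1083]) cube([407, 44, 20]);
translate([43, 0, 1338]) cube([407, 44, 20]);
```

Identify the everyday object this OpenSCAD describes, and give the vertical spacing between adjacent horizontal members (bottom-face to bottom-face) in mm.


A ladder. The rung spacing is 255 mm.

Two tall 43×44 posts with 5 short bars between them — a ladder. Adjacent rungs sit at z = 318 and z = 573, so the spacing is 573 − 318 = 255 mm.


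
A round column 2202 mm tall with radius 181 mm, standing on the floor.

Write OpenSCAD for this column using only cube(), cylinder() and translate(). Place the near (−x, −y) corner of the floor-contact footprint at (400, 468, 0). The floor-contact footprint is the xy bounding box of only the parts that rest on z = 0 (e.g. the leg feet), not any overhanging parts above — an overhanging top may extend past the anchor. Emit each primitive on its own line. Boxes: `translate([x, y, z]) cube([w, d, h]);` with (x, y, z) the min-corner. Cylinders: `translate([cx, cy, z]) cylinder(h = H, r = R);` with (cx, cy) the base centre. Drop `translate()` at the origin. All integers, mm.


translate([581, 649, 0]) cylinder(h = 2202, r = 181);


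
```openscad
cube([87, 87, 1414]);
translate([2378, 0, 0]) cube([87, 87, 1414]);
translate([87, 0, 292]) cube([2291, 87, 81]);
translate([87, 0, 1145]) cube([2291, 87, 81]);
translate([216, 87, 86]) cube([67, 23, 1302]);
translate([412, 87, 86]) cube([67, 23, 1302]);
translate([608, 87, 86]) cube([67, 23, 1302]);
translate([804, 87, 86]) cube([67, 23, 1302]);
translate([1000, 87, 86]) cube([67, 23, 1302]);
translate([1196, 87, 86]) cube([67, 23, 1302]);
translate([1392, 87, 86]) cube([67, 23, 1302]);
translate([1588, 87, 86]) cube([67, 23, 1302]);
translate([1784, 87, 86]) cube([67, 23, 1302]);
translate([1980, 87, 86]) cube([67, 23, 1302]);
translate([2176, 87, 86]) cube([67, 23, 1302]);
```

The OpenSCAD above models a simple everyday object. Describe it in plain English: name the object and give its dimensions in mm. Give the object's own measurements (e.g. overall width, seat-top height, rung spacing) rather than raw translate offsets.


A fence section. Two 87×87 mm posts, 1414 mm tall, stand on the floor with a clear span of 2291 mm between their inner faces. Two horizontal rails of 87×81 mm section span the gap between the posts with their undersides at z = 292 mm and z = 1145 mm, flush with the posts' −y face. 11 pickets, each 67 mm wide, 23 mm thick and 1302 mm tall, are fixed to the +y face of the rails with their bottoms at z = 86 mm, spaced across the span with a 129 mm gap after the −x post and between neighbouring pickets, with 135 mm left before the +x post.


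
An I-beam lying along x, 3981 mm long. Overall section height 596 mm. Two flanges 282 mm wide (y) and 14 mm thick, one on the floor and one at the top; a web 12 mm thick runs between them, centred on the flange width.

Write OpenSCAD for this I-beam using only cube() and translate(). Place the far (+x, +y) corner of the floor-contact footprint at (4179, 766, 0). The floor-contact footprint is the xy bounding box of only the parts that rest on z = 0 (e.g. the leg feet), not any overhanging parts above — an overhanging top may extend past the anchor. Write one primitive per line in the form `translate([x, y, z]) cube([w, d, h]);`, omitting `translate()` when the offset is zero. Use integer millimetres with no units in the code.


translate([198, 484, 0]) cube([3981, 282, 14]);
translate([198, 619, 14]) cube([3981, 12, 568]);
translate([198, 484, 582]) cube([3981, 282, 14]);


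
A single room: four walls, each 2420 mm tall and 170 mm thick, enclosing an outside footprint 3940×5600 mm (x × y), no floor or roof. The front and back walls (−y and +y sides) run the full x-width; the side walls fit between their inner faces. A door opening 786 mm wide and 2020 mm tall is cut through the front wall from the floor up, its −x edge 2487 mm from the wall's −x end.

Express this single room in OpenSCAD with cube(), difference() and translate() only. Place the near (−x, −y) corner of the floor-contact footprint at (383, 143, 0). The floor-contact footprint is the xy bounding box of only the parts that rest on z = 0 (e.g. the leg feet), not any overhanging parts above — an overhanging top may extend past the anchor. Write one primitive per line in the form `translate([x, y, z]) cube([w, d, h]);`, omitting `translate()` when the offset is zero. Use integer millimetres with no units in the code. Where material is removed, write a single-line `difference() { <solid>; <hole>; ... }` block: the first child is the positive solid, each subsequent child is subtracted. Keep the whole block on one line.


difference() { translate([383, 143, 0]) cube([3940, 170, 2420]); translate([2870, 143, 0]) cube([786, 170, 2020]); }
translate([383, 5573, 0]) cube([3940, 170, 2420]);
translate([383, 313, 0]) cube([170, 5260, 2420]);
translate([4153, 313, 0]) cube([170, 5260, 2420]);


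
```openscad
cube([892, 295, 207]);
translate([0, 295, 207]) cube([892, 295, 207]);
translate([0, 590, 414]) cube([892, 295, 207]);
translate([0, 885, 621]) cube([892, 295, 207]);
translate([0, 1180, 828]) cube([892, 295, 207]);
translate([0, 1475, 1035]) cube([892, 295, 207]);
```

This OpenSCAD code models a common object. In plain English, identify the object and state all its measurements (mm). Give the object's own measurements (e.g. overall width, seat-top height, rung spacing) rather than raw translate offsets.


A straight staircase of 6 solid steps. Each step is 892 mm wide (x), 295 mm deep (y, the going) and 207 mm tall (the rise). The first step rests on the floor; each subsequent step sits one going further in +y and one rise higher in +z, directly behind and above the previous step with no overlap.


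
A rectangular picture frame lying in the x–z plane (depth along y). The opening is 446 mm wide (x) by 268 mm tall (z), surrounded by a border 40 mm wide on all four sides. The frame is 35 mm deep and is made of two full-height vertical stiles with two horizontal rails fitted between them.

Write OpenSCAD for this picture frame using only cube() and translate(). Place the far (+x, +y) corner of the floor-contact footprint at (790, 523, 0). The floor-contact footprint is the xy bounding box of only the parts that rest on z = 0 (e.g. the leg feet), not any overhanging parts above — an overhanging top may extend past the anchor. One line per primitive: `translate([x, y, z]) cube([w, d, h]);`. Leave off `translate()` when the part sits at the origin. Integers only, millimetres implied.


translate([264, 488, 0]) cube([40, 35, 348]);
translate([750, 488, 0]) cube([40, 35, 348]);
translate([304, 488, 0]) cube([446, 35, 40]);
translate([304, 488, 308]) cube([446, 35, 40]);


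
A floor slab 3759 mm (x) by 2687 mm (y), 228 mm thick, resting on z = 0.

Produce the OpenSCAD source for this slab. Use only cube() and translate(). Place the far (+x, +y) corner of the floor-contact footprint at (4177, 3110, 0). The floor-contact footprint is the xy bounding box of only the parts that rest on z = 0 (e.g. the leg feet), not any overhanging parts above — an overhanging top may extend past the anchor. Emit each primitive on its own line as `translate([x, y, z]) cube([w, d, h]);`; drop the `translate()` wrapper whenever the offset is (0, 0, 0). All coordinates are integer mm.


translate([418, 423, 0]) cube([3759, 2687, 228]);


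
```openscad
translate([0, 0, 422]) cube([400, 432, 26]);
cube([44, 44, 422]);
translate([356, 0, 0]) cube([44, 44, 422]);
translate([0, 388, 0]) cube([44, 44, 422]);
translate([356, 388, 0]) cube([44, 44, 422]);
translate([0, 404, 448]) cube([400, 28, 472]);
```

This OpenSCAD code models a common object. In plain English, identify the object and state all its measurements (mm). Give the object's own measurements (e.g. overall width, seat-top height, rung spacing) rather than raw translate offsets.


A chair. The seat is a 400×432×26 mm slab with its top at z = 448 mm, on four 44×44 mm corner legs (flush with the seat edges, standing on z = 0). A flat backrest 28 mm thick, 472 mm tall, spans the full seat width and rises from the seat top along its +y edge, rear face flush with the rear of the seat.


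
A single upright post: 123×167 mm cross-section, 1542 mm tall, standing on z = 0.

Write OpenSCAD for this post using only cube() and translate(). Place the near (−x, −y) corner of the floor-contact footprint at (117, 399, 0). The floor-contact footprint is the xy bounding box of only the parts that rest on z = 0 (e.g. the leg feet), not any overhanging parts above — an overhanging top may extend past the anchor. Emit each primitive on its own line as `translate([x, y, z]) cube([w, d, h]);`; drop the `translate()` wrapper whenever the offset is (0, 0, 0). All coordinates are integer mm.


translate([117, 399, 0]) cube([123, 167, 1542]);


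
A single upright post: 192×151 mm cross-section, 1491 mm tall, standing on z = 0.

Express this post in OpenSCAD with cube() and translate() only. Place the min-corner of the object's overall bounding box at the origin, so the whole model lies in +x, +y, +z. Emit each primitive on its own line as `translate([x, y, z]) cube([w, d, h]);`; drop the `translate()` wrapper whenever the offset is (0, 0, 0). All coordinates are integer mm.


cube([192, 151, 1491]);


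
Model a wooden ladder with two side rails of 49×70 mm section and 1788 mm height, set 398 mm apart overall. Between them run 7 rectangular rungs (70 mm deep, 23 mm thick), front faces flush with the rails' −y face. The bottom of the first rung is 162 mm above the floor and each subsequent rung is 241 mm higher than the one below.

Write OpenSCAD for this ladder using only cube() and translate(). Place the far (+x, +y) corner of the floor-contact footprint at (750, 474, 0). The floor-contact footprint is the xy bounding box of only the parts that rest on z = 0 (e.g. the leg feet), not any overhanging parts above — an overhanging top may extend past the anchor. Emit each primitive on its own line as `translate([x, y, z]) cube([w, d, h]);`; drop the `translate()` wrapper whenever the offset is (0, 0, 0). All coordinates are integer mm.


translate([352, 404, 0]) cube([49, 70, 1788]);
translate([701, 404, 0]) cube([49, 70, 1788]);
translate([401, 404, 162]) cube([300, 70, 23]);
translate([401, 404, 403]) cube([300, 70, 23]);
translate([401, 404, 644]) cube([300, 70, 23]);
translate([401, 404, 885]) cube([300, 70, 23]);
translate([401, 404, 1126]) cube([300, 70, 23]);
translate([401, 404, 1367]) cube([300, 70, 23]);
translate([401, 404, 1608]) cube([300, 70, 23]);


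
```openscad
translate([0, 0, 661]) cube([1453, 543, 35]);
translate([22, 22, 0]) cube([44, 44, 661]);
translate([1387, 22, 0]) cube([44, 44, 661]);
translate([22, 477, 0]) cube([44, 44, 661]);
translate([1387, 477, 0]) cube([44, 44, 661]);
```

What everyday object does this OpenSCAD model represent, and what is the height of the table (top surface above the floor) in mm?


A table. The table height is 696 mm.

A 1453×543×35 slab sits at z = 661 on four 44 mm square posts — a table. The top surface is at 661 + 35 = 696 mm.


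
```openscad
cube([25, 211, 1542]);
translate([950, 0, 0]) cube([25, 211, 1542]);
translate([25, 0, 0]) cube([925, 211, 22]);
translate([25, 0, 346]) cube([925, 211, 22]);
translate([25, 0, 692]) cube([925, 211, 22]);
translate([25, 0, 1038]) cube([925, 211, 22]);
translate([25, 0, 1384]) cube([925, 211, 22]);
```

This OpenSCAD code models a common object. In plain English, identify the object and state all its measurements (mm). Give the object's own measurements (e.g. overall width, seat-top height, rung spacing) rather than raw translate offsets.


An open bookshelf. Two side panels, each 25 mm thick, 211 mm deep and 1542 mm tall, stand 975 mm apart (outside-to-outside). Between them sit 5 shelves, each 22 mm thick and 211 mm deep, spanning the full gap between the sides. The bottom shelf rests on the floor (its underside at z = 0) and the clear gap between one shelf's top and the next shelf's underside is 324 mm.


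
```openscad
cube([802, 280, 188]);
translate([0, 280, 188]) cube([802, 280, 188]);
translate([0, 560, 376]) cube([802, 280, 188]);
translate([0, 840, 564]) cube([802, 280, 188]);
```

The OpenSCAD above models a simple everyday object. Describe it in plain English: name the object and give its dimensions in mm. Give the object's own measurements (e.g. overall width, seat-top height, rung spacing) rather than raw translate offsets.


A straight staircase of 4 solid steps. Each step is 802 mm wide (x), 280 mm deep (y, the going) and 188 mm tall (the rise). The first step rests on the floor; each subsequent step sits one going further in +y and one rise higher in +z, directly behind and above the previous step with no overlap.


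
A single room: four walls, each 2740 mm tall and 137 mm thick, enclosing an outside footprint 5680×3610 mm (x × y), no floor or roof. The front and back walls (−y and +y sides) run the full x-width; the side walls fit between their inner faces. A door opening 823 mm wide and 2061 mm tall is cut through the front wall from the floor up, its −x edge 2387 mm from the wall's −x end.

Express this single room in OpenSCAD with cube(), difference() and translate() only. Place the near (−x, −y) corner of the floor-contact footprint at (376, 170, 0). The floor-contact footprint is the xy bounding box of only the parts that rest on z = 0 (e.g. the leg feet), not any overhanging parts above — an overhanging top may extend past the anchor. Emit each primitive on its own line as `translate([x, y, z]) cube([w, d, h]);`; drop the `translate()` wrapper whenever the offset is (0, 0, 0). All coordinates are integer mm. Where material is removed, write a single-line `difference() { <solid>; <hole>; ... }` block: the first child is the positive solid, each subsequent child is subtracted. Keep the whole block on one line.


difference() { translate([376, 170, 0]) cube([5680, 137, 2740]); translate([2763, 170, 0]) cube([823, 137, 2061]); }
translate([376, 3643, 0]) cube([5680, 137, 2740]);
translate([376, 307, 0]) cube([137, 3336, 2740]);
translate([5919, 307, 0]) cube([137, 3336, 2740]);


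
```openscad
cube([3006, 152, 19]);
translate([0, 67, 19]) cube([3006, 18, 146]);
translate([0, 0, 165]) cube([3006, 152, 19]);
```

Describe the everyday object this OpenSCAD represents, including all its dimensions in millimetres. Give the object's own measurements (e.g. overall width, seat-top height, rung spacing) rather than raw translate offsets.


An I-beam lying along x, 3006 mm long. Overall section height 184 mm. Two flanges 152 mm wide (y) and 19 mm thick, one on the floor and one at the top; a web 18 mm thick runs between them, centred on the flange width.


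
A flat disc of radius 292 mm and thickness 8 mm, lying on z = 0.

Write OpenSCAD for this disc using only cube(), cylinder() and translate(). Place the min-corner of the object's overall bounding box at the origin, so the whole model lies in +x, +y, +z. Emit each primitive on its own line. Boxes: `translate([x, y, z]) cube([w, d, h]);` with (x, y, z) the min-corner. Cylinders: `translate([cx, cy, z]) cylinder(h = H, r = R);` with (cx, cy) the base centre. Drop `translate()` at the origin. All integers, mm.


translate([292, 292, 0]) cylinder(h = 8, r = 292);


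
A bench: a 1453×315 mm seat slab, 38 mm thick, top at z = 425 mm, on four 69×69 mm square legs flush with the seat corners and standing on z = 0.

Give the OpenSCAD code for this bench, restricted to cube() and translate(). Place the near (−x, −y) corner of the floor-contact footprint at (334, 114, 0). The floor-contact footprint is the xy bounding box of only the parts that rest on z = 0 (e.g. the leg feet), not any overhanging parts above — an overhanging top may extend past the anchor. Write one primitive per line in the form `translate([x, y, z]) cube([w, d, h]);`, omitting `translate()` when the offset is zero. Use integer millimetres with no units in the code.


// leg_h = 425 − 38 = 387
translate([334, 114, 387]) cube([1453, 315, 38]);
translate([334, 114, 0]) cube([69, 69, 387]);
translate([334, 360, 0]) cube([69, 69, 387]);
translate([1718, 114, 0]) cube([69, 69, 387]);
translate([1718, 360, 0]) cube([69, 69, 387]);


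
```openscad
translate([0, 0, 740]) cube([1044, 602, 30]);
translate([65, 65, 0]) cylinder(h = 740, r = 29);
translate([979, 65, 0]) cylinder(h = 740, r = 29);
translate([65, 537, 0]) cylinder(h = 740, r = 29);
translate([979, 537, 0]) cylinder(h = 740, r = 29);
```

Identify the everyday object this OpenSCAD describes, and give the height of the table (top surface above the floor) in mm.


A table. The table height is 770 mm.

A 1044×602×30 slab sits at z = 740 on four Ø58 mm round legs — a table. The top surface is at 740 + 30 = 770 mm.


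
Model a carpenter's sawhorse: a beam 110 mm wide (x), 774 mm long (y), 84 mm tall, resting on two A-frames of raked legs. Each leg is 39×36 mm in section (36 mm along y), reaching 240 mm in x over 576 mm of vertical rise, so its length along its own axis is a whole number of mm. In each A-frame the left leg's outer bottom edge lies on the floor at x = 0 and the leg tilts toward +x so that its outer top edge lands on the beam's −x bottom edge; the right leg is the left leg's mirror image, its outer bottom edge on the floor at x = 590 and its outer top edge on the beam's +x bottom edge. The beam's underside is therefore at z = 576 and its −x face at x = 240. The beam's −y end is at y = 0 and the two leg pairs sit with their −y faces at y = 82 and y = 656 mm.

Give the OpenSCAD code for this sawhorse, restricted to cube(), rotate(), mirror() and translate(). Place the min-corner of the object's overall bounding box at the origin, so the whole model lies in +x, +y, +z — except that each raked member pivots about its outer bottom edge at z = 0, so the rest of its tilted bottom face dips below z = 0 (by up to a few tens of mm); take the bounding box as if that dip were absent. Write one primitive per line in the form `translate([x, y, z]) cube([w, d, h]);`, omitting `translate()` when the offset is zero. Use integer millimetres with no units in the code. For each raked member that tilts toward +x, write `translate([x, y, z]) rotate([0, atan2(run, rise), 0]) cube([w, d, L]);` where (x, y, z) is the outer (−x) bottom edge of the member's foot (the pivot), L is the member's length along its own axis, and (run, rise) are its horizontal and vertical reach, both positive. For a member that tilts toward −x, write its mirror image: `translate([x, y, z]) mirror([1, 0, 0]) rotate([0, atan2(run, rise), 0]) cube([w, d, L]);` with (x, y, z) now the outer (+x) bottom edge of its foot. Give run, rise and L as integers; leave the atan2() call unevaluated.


translate([240, 0, 576]) cube([110, 774, 84]);
translate([0, 82, 0]) rotate([0, atan2(240, 576), 0]) cube([39, 36, 624]);
translate([590, 82, 0]) mirror([1, 0, 0]) rotate([0, atan2(240, 576), 0]) cube([39, 36, 624]);
translate([0, 656, 0]) rotate([0, atan2(240, 576), 0]) cube([39, 36, 624]);
translate([590, 656, 0]) mirror([1, 0, 0]) rotate([0, atan2(240, 576), 0]) cube([39, 36, 624]);


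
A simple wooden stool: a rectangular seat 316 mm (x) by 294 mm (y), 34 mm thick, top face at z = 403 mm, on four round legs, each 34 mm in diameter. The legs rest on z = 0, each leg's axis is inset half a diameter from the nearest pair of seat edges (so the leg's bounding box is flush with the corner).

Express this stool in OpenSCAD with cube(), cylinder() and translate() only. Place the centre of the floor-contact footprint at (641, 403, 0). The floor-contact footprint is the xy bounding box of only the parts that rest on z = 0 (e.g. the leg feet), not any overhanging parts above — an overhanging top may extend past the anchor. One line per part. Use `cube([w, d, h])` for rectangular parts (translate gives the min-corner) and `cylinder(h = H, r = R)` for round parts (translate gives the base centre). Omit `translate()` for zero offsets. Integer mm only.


// leg_h = 403 - 34 = 369
translate([483, 256, 369]) cube([316, 294, 34]);
translate([500, 273, 0]) cylinder(h = 369, r = 17);
translate([782, 273, 0]) cylinder(h = 369, r = 17);
translate([500, 533, 0]) cylinder(h = 369, r = 17);
translate([782, 533, 0]) cylinder(h = 369, r = 17);


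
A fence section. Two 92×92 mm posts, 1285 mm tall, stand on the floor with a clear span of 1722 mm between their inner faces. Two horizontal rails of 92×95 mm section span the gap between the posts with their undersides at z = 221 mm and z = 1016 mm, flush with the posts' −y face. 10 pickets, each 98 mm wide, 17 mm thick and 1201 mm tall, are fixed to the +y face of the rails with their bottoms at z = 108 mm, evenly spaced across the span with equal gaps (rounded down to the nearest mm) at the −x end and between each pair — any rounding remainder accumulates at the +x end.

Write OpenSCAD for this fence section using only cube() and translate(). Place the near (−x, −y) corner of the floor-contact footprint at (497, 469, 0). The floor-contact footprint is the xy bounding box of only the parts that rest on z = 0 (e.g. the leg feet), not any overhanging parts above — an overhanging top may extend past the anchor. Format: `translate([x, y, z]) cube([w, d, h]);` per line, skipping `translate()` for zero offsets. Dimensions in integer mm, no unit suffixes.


translate([497, 469, 0]) cube([92, 92, 1285]);
translate([2311, 469, 0]) cube([92, 92, 1285]);
translate([589, 469, 221]) cube([1722, 92, 95]);
translate([589, 469, 1016]) cube([1722, 92, 95]);
translate([656, 561, 108]) cube([98, 17, 1201]);
translate([821, 561, 108]) cube([98, 17, 1201]);
translate([986, 561, 108]) cube([98, 17, 1201]);
translate([1151, 561, 108]) cube([98, 17, 1201]);
translate([1316, 561, 108]) cube([98, 17, 1201]);
translate([1481, 561, 108]) cube([98, 17, 1201]);
translate([1646, 561, 108]) cube([98, 17, 1201]);
translate([1811, 561, 108]) cube([98, 17, 1201]);
translate([1976, 561, 108]) cube([98, 17, 1201]);
translate([2141, 561, 108]) cube([98, 17, 1201]);


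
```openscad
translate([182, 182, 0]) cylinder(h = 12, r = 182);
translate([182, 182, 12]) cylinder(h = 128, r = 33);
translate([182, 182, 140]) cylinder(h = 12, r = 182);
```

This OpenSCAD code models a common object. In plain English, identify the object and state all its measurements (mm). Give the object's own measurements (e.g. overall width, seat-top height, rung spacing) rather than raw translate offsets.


A spool: two coaxial disc flanges of radius 182 mm and thickness 12 mm, joined by a core cylinder of radius 33 mm and height 128 mm. The lower flange rests on z = 0 and the three cylinders share a vertical axis.


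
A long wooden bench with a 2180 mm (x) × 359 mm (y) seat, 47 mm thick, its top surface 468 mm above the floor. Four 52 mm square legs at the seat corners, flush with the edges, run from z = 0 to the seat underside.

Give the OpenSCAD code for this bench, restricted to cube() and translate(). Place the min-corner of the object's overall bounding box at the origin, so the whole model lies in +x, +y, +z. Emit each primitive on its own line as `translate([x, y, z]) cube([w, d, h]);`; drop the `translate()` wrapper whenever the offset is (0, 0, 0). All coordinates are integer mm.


translate([0, 0, 421]) cube([2180, 359, 47]);
cube([52, 52, 421]);
translate([0, 307, 0]) cube([52, 52, 421]);
translate([2128, 0, 0]) cube([52, 52, 421]);
translate([2128, 307, 0]) cube([52, 52, 421]);


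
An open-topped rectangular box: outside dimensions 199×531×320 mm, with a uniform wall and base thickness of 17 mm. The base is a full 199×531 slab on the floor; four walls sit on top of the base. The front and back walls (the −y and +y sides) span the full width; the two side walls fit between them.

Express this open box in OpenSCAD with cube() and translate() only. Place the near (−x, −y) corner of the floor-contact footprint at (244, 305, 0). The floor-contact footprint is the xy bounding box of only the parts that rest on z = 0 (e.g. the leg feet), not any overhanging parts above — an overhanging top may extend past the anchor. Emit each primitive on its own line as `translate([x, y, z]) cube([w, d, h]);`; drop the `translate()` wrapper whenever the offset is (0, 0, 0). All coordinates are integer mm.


translate([244, 305, 0]) cube([199, 531, 17]);
translate([244, 305, 17]) cube([199, 17, 303]);
translate([244, 819, 17]) cube([199, 17, 303]);
translate([244, 322, 17]) cube([17, 497, 303]);
translate([426, 322, 17]) cube([17, 497, 303]);


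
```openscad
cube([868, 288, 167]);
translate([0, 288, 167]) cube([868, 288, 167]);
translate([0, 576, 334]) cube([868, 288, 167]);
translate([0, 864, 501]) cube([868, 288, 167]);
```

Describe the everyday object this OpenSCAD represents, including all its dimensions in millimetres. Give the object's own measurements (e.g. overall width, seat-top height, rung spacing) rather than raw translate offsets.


A straight staircase of 4 solid steps. Each step is 868 mm wide (x), 288 mm deep (y, the going) and 167 mm tall (the rise). The first step rests on the floor; each subsequent step sits one going further in +y and one rise higher in +z, directly behind and above the previous step with no overlap.


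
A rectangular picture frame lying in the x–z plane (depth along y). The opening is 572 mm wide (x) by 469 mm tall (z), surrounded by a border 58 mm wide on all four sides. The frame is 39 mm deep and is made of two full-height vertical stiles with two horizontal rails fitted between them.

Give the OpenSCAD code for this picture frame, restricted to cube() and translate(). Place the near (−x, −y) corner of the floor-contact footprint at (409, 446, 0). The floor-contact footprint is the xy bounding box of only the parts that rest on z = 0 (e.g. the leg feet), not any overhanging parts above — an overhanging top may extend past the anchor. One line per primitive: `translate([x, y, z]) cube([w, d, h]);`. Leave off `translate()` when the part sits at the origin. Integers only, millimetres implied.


translate([409, 446, 0]) cube([58, 39, 585]);
translate([1039, 446, 0]) cube([58, 39, 585]);
translate([467, 446, 0]) cube([572, 39, 58]);
translate([467, 446, 527]) cube([572, 39, 58]);
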